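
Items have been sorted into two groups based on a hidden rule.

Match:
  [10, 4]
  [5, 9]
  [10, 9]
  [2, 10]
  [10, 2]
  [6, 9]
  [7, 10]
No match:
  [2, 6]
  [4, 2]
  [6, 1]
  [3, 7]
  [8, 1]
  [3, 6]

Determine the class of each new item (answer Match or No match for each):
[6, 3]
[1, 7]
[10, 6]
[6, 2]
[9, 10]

No match, No match, Match, No match, Match

The simplest hypothesis consistent with all the labels is: sum ≥ 12.
[6, 3]: No match (6+3 = 9).
[1, 7]: No match (1+7 = 8).
[10, 6]: Match (10+6 = 16).
[6, 2]: No match (6+2 = 8).
[9, 10]: Match (9+10 = 19).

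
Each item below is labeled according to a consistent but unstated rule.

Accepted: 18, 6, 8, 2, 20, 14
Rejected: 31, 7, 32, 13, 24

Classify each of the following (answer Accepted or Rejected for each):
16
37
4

Accepted, Rejected, Accepted

'Accepted' ⟺ even AND at most 20.
16 — 16 is even, 16 ≤ 20, hence Accepted.
37 — 37 is odd, 37 > 20, hence Rejected.
4 — 4 is even, 4 ≤ 20, hence Accepted.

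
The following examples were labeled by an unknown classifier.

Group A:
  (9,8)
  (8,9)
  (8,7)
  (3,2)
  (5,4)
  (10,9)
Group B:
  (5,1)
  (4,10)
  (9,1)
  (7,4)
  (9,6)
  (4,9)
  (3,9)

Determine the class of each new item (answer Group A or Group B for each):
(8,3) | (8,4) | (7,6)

Group B, Group B, Group A

The common property of the 'Group A' items is: |first − second| ≤ 1. No 'Group B' item has it.
(8,3) — |8−3| = 5, hence Group B.
(8,4) — |8−4| = 4, hence Group B.
(7,6) — |7−6| = 1, hence Group A.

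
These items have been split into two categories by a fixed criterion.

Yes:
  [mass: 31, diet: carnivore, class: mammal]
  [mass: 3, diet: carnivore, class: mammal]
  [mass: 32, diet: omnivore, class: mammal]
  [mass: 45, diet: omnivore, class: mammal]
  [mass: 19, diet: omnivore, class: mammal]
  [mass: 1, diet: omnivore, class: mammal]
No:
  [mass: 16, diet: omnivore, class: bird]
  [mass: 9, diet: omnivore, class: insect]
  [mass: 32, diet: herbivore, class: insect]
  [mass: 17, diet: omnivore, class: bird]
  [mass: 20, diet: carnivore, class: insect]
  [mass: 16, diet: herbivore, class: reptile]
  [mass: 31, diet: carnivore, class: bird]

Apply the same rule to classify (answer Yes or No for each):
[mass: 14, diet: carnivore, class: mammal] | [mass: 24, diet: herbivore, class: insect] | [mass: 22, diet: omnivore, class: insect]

A rule that fits every label: class is mammal — true of each 'Yes' example, false of each 'No' one.
[mass: 14, diet: carnivore, class: mammal] → class is mammal → Yes.
[mass: 24, diet: herbivore, class: insect] → class is insect → No.
[mass: 22, diet: omnivore, class: insect] → class is insect → No.

Yes, No, No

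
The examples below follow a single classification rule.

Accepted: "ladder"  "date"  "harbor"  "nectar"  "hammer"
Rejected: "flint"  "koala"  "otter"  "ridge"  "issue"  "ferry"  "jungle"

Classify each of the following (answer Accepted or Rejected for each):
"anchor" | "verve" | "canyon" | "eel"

The classifier is using: even length AND contains 'a'.
"anchor": Accepted (length 6, has 'a').
"verve": Rejected (length 5, no 'a').
"canyon": Accepted (length 6, has 'a').
"eel": Rejected (length 3, no 'a').

Accepted, Rejected, Accepted, Rejected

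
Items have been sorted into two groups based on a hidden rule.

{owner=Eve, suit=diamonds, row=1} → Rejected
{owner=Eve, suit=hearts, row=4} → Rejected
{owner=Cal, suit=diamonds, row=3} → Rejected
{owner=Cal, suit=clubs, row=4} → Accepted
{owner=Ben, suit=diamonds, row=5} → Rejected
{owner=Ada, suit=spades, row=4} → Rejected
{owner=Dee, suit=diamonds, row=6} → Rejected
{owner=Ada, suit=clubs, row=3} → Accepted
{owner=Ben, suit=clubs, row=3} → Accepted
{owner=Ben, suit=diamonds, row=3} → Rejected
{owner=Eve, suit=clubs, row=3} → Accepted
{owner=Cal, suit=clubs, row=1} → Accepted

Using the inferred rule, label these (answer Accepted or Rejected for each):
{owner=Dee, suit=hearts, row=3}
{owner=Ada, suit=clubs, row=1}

Rejected, Accepted

Every 'Accepted' example satisfies: suit is clubs. None of the 'Rejected' examples do.
Rejected: {owner=Dee, suit=hearts, row=3}, since suit is hearts. Accepted: {owner=Ada, suit=clubs, row=1}, since suit is clubs.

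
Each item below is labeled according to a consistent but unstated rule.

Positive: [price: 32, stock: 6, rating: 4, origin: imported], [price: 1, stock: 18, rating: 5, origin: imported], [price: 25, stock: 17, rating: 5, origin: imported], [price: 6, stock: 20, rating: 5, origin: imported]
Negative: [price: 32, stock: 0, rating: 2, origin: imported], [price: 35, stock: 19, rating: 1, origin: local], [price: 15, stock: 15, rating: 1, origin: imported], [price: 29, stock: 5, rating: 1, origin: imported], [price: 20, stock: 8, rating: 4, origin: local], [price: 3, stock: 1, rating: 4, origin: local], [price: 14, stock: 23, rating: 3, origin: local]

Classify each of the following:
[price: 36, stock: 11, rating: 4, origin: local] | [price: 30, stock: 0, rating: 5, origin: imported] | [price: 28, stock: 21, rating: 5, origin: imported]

Negative, Positive, Positive

The rule appears to be: origin is imported AND rating ≥ 3.
Negative: [price: 36, stock: 11, rating: 4, origin: local], since origin is local, rating = 4. Positive: [price: 30, stock: 0, rating: 5, origin: imported], since origin is imported, rating = 5. Positive: [price: 28, stock: 21, rating: 5, origin: imported], since origin is imported, rating = 5.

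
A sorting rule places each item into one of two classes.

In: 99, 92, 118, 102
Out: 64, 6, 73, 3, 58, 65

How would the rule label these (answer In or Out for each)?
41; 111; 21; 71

Out, In, Out, Out

One predicate separates the groups cleanly: at least 92.
41 → 41 < 92 → Out.
111 → 111 ≥ 92 → In.
21 → 21 < 92 → Out.
71 → 71 < 92 → Out.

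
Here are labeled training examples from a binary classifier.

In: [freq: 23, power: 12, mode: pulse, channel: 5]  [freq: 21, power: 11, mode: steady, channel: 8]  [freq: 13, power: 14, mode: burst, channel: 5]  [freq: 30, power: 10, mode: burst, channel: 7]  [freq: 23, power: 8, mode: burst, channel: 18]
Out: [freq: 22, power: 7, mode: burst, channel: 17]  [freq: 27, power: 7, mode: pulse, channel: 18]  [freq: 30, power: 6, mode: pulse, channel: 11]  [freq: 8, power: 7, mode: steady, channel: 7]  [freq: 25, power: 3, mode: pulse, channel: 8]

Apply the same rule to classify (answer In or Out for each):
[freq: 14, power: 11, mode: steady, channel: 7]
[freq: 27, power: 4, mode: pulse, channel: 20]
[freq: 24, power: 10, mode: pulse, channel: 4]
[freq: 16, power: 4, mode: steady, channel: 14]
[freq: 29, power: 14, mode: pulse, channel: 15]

In, Out, In, Out, In

Every 'In' example satisfies: power ≥ 8. None of the 'Out' examples do.
[freq: 14, power: 11, mode: steady, channel: 7]: In (power = 11).
[freq: 27, power: 4, mode: pulse, channel: 20]: Out (power = 4).
[freq: 24, power: 10, mode: pulse, channel: 4]: In (power = 10).
[freq: 16, power: 4, mode: steady, channel: 14]: Out (power = 4).
[freq: 29, power: 14, mode: pulse, channel: 15]: In (power = 14).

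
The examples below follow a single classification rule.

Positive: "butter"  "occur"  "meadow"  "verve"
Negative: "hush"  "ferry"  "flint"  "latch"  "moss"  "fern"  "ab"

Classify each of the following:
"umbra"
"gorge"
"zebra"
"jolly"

Positive, Positive, Positive, Negative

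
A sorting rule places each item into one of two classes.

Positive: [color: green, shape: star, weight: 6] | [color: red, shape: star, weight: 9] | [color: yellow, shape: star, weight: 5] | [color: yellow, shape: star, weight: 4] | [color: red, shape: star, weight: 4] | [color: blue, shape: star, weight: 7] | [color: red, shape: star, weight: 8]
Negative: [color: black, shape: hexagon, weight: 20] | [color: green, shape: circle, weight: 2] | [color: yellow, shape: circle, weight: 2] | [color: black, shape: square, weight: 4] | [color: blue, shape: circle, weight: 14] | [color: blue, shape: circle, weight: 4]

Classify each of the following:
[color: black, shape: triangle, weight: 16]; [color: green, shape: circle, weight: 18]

Negative, Negative

The classifier is using: shape is star.
[color: black, shape: triangle, weight: 16] — shape is triangle, hence Negative.
[color: green, shape: circle, weight: 18] — shape is circle, hence Negative.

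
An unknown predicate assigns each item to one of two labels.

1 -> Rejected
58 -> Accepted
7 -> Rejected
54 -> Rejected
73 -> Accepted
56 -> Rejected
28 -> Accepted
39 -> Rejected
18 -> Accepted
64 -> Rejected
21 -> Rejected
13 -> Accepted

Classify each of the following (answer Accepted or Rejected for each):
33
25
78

Accepted, Rejected, Accepted

The classifier is using: ≡ 3 (mod 5).
33: 33 mod 5 = 3 — has this property, so Accepted. 25: 25 mod 5 = 0 — doesn't match, so Rejected. 78: 78 mod 5 = 3 — has this property, so Accepted.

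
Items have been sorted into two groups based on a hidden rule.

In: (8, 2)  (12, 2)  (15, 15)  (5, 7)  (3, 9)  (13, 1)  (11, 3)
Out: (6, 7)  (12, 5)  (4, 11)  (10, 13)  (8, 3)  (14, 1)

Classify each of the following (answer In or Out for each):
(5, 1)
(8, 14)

In, In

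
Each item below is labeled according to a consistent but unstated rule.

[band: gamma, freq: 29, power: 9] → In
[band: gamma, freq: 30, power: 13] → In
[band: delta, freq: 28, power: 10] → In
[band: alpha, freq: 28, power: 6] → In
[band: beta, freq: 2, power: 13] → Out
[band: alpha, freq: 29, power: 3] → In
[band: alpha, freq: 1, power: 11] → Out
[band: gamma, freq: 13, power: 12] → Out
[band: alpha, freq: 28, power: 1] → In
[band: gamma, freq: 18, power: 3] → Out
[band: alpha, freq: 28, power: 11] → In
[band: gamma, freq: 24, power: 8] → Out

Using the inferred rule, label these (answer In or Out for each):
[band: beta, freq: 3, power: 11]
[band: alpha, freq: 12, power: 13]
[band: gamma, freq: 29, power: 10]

Rule: freq ≥ 28. This holds for each 'In' example and fails for each 'Out' one.
[band: beta, freq: 3, power: 11]: freq = 3, does not satisfy this → Out.
[band: alpha, freq: 12, power: 13]: freq = 12, does not satisfy this → Out.
[band: gamma, freq: 29, power: 10]: freq = 29, has this property → In.

Out, Out, In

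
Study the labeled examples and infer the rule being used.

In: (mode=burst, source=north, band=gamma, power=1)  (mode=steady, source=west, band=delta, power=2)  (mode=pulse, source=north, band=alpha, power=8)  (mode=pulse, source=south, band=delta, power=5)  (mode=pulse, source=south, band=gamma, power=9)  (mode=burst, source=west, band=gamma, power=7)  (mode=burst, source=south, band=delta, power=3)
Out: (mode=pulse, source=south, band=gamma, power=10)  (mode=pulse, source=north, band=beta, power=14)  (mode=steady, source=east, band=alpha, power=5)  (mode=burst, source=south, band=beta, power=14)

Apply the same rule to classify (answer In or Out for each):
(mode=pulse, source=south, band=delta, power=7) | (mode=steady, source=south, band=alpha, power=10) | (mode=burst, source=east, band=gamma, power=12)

The rule appears to be: source is not east AND power ≤ 9.
(mode=pulse, source=south, band=delta, power=7): In (source is south, power = 7).
(mode=steady, source=south, band=alpha, power=10): Out (source is south, power = 10).
(mode=burst, source=east, band=gamma, power=12): Out (source is east, power = 12).

In, Out, Out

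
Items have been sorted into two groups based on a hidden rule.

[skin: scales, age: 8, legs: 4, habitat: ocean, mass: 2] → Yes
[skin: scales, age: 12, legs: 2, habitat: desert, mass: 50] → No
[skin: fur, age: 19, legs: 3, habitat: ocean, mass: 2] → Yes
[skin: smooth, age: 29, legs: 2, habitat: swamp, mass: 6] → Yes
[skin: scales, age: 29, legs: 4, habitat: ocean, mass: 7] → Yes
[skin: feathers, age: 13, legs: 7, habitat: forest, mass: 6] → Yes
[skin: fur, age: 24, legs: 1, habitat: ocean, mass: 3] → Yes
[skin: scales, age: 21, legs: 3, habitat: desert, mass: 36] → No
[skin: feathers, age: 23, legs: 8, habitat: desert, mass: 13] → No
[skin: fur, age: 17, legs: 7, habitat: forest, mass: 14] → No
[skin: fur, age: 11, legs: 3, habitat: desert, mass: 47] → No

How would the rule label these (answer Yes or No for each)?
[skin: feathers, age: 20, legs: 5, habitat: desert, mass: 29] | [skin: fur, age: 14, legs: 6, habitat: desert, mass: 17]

No, No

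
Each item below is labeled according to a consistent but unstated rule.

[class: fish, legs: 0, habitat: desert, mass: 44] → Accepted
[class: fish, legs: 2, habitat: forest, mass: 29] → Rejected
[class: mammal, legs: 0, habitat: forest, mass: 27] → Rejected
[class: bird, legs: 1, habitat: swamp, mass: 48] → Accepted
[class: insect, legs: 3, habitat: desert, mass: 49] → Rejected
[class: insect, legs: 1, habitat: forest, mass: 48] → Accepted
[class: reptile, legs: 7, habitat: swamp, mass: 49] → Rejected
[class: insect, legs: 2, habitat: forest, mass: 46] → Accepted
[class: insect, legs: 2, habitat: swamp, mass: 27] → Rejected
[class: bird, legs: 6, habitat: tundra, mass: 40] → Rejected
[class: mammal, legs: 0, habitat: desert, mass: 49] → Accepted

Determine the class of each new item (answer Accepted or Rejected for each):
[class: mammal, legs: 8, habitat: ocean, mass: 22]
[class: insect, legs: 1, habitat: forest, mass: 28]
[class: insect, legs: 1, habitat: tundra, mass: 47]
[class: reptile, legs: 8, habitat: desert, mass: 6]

One predicate separates the groups cleanly: mass ≥ 40 AND legs ≤ 2.
Rejected: [class: mammal, legs: 8, habitat: ocean, mass: 22], since mass = 22, legs = 8. Rejected: [class: insect, legs: 1, habitat: forest, mass: 28], since mass = 28, legs = 1. Accepted: [class: insect, legs: 1, habitat: tundra, mass: 47], since mass = 47, legs = 1. Rejected: [class: reptile, legs: 8, habitat: desert, mass: 6], since mass = 6, legs = 8.

Rejected, Rejected, Accepted, Rejected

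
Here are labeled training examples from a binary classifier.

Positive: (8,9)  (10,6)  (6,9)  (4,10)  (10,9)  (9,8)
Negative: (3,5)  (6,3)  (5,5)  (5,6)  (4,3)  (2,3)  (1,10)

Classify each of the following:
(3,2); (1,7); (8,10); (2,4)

Negative, Negative, Positive, Negative

'Positive' ⟺ sum ≥ 14.
Negative: (3,2), since 3+2 = 5. Negative: (1,7), since 1+7 = 8. Positive: (8,10), since 8+10 = 18. Negative: (2,4), since 2+4 = 6.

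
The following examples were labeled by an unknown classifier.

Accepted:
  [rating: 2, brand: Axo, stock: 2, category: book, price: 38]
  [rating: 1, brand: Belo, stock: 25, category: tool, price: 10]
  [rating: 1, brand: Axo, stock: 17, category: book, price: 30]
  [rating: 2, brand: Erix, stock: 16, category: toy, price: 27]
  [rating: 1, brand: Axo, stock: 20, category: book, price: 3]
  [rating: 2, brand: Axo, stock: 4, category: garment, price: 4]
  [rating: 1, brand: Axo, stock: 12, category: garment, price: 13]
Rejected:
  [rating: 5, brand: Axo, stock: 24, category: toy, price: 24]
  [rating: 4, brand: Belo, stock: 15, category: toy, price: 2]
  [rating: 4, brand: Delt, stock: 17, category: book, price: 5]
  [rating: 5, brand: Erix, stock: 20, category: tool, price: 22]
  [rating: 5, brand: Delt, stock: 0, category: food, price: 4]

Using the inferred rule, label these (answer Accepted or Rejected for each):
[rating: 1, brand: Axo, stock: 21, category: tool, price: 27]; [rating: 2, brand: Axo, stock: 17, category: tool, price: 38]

Accepted, Accepted

All 'Accepted' examples share one property — rating ≤ 2 — and every 'Rejected' example lacks it.
[rating: 1, brand: Axo, stock: 21, category: tool, price: 27]: rating = 1 — passes, so Accepted.
[rating: 2, brand: Axo, stock: 17, category: tool, price: 38]: rating = 2 — passes, so Accepted.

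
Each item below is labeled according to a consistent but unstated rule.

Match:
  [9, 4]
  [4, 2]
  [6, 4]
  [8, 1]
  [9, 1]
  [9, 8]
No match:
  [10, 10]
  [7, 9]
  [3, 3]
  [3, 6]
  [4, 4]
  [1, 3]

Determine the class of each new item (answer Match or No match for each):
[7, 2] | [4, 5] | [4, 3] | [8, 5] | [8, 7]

Match, No match, Match, Match, Match

All 'Match' examples share one property — first > second — and every 'No match' example lacks it.
Match: [7, 2], since 7 > 2.
No match: [4, 5], since 4 < 5.
Match: [4, 3], since 4 > 3.
Match: [8, 5], since 8 > 5.
Match: [8, 7], since 8 > 7.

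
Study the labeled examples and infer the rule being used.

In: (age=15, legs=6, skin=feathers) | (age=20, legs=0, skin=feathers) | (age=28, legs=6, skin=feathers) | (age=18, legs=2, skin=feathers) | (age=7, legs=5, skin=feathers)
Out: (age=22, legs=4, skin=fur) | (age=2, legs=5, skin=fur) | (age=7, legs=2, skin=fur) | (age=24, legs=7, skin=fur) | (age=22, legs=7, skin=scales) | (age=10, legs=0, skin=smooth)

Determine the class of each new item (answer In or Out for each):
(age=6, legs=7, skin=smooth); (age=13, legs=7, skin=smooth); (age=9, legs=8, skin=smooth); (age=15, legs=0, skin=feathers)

Out, Out, Out, In

Comparing the two groups points to one rule — skin is feathers.
Out: (age=6, legs=7, skin=smooth), since skin is smooth.
Out: (age=13, legs=7, skin=smooth), since skin is smooth.
Out: (age=9, legs=8, skin=smooth), since skin is smooth.
In: (age=15, legs=0, skin=feathers), since skin is feathers.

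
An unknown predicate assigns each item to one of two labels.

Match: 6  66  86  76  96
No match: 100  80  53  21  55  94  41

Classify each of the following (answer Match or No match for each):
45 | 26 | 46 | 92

The classifier is using: ends in digit 6.

No match, Match, Match, No match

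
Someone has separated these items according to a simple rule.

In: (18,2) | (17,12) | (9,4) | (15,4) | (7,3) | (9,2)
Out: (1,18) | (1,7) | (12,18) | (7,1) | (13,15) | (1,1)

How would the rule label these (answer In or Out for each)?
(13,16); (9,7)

Out, In

'In' ⟺ first > second AND sum ≥ 10.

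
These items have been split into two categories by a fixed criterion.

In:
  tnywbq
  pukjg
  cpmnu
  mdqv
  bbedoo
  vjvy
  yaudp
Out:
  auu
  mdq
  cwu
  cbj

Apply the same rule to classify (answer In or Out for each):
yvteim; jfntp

In, In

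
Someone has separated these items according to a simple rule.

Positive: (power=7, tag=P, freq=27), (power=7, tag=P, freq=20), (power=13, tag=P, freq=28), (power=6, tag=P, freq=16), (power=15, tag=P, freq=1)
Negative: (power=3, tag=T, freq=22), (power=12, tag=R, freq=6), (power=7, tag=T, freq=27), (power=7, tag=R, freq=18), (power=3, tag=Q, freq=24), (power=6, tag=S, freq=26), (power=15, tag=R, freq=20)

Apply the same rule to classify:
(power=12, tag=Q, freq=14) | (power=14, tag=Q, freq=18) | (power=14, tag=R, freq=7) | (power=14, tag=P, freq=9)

Negative, Negative, Negative, Positive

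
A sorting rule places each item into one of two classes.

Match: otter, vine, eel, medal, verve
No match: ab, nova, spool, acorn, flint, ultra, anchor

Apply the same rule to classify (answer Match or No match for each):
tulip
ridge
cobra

No match, Match, No match

All 'Match' examples share one property — contains 'e' — and every 'No match' example lacks it.
No match: tulip, since no 'e'. Match: ridge, since has 'e'. No match: cobra, since no 'e'.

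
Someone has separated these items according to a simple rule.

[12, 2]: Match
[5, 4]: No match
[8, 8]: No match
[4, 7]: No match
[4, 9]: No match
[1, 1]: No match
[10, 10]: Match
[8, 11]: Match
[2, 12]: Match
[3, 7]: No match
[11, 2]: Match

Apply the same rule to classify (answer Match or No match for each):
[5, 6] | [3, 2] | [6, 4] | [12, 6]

No match, No match, No match, Match

The simplest hypothesis consistent with all the labels is: max ≥ 10.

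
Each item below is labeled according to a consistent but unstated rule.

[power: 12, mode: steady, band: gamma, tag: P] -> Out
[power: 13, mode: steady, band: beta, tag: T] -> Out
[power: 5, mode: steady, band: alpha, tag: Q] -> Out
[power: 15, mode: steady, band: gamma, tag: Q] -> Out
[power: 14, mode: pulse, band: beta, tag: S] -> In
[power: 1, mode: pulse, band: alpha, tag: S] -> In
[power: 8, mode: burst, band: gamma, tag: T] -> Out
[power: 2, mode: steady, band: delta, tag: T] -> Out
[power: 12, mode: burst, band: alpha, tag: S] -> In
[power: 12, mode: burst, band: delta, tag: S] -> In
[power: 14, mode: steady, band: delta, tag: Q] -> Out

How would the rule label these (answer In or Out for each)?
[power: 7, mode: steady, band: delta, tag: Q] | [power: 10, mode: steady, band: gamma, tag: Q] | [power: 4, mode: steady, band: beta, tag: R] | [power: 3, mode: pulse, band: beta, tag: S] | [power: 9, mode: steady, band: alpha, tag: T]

The classifier is using: tag is S.
[power: 7, mode: steady, band: delta, tag: Q] → tag is Q → Out.
[power: 10, mode: steady, band: gamma, tag: Q] → tag is Q → Out.
[power: 4, mode: steady, band: beta, tag: R] → tag is R → Out.
[power: 3, mode: pulse, band: beta, tag: S] → tag is S → In.
[power: 9, mode: steady, band: alpha, tag: T] → tag is T → Out.

Out, Out, Out, In, Out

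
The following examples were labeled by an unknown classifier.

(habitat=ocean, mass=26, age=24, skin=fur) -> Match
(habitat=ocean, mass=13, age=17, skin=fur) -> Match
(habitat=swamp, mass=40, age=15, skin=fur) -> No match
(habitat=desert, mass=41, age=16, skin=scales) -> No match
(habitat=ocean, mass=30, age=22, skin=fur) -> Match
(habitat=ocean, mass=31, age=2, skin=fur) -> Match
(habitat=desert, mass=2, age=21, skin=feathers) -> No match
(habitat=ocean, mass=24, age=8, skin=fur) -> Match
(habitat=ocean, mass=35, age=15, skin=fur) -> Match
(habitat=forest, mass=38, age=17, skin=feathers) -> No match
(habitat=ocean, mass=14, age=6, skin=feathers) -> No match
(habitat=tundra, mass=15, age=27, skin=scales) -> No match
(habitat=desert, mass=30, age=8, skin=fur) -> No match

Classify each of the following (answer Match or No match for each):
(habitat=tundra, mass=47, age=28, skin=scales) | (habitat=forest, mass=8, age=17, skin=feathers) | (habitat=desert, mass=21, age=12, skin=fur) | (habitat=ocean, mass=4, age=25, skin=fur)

All 'Match' examples share one property — habitat is ocean AND skin is fur — and every 'No match' example lacks it.
(habitat=tundra, mass=47, age=28, skin=scales) — habitat is tundra, skin is scales, hence No match. (habitat=forest, mass=8, age=17, skin=feathers) — habitat is forest, skin is feathers, hence No match. (habitat=desert, mass=21, age=12, skin=fur) — habitat is desert, skin is fur, hence No match. (habitat=ocean, mass=4, age=25, skin=fur) — habitat is ocean, skin is fur, hence Match.

No match, No match, No match, Match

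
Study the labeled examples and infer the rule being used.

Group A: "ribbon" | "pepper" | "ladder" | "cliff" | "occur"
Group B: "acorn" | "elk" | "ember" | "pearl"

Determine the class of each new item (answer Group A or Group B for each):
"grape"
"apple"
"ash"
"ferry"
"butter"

Group B, Group A, Group B, Group A, Group A

Looking at the examples, the only property every 'Group A' case has and every 'Group B' case lacks is: has a double letter.
"grape": no doubled letter, does not fit → Group B.
"apple": 'pp' doubled, passes → Group A.
"ash": no doubled letter, does not fit → Group B.
"ferry": 'rr' doubled, passes → Group A.
"butter": 'tt' doubled, passes → Group A.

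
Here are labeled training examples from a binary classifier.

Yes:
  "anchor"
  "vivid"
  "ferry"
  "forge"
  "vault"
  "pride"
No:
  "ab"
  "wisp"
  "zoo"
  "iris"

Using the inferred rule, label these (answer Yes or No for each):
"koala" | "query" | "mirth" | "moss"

All 'Yes' examples share one property — length ≥ 5 — and every 'No' example lacks it.
"koala" → length 5 → Yes.
"query" → length 5 → Yes.
"mirth" → length 5 → Yes.
"moss" → length 4 → No.

Yes, Yes, Yes, No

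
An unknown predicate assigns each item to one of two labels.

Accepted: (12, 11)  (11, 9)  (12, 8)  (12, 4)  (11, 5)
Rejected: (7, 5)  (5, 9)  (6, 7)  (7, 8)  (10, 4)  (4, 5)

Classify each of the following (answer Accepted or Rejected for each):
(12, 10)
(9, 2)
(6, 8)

Accepted, Rejected, Rejected

The simplest hypothesis consistent with all the labels is: sum ≥ 16.
Accepted: (12, 10), since 12+10 = 22. Rejected: (9, 2), since 9+2 = 11. Rejected: (6, 8), since 6+8 = 14.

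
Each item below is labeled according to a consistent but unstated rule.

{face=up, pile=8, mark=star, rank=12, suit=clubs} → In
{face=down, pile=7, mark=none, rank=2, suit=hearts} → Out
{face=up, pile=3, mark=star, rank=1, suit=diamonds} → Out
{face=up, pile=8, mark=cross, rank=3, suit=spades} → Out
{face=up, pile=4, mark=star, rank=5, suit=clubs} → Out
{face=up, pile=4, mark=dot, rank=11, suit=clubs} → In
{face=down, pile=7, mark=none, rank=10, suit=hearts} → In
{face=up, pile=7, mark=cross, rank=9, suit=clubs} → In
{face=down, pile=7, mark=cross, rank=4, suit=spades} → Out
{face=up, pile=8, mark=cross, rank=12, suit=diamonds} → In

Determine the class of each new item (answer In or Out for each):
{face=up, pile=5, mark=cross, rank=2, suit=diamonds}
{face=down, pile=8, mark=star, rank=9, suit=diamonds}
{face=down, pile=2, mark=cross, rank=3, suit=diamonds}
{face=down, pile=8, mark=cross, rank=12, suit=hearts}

Out, In, Out, In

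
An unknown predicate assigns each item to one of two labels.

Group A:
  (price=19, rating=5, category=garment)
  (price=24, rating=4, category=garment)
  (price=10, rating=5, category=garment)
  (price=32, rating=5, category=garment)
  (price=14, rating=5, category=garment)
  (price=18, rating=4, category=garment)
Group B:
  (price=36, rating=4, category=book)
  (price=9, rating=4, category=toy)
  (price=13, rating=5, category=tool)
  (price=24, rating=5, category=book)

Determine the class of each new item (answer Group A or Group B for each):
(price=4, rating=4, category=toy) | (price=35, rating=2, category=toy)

Group B, Group B

One predicate separates the groups cleanly: category is garment.
Group B: (price=4, rating=4, category=toy), since category is toy. Group B: (price=35, rating=2, category=toy), since category is toy.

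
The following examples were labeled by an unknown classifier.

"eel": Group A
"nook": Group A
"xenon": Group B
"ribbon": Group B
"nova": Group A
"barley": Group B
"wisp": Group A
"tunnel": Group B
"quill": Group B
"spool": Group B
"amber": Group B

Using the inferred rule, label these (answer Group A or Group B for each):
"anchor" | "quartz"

Group B, Group B

'Group A' ⟺ length ≤ 4.
"anchor": length 6, lacks this property → Group B. "quartz": length 6, lacks this property → Group B.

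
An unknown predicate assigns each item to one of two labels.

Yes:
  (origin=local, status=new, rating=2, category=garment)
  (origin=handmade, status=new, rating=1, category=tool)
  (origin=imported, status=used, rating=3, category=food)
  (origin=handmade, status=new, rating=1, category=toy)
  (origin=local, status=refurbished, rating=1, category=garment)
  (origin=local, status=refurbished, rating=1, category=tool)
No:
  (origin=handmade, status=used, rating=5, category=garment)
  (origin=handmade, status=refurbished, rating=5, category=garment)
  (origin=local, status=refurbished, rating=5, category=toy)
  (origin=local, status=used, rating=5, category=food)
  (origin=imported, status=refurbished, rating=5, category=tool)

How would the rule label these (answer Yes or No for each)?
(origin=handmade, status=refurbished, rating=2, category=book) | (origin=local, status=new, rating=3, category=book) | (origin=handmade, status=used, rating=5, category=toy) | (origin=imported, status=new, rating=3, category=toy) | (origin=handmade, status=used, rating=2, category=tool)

A rule that fits every label: rating ≤ 3 — true of each 'Yes' example, false of each 'No' one.

Yes, Yes, No, Yes, Yes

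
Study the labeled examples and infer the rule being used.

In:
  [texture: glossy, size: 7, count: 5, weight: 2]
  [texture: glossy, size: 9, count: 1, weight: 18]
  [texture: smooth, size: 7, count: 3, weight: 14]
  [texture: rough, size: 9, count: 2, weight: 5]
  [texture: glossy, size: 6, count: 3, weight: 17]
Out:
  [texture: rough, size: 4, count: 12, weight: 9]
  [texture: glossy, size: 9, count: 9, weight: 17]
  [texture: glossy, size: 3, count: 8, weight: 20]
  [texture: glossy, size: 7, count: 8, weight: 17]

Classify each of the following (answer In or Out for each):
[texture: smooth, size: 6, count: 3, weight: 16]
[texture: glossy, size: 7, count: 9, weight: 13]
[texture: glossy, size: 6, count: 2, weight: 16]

In, Out, In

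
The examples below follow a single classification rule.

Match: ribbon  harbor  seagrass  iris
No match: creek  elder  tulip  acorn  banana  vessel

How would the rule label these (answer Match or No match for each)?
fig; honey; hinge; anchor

A rule that fits every label: even length AND contains 'r' — true of each 'Match' example, false of each 'No match' one.
fig: length 3, no 'r' — lacks this property, so No match. honey: length 5, no 'r' — lacks this property, so No match. hinge: length 5, no 'r' — lacks this property, so No match. anchor: length 6, has 'r' — has this property, so Match.

No match, No match, No match, Match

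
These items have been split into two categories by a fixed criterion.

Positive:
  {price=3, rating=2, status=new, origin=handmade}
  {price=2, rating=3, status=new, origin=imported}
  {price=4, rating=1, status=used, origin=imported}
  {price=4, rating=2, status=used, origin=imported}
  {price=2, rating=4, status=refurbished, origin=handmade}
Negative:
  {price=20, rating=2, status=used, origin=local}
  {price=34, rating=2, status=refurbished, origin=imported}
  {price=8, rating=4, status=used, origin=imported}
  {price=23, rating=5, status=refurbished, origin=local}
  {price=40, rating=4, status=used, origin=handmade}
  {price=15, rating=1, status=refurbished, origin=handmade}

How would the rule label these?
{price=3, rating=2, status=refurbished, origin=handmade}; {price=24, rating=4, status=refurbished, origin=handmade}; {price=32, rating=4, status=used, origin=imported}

One predicate separates the groups cleanly: price ≤ 4.

Positive, Negative, Negative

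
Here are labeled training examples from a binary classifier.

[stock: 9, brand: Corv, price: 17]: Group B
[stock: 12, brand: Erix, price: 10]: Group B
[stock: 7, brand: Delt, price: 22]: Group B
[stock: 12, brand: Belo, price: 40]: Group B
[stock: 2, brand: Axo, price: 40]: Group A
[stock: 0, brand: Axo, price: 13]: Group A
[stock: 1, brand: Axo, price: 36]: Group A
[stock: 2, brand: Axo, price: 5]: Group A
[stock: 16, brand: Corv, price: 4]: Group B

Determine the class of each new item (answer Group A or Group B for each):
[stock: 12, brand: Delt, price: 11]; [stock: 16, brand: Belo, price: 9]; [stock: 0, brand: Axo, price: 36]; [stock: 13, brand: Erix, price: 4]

Group B, Group B, Group A, Group B

One predicate separates the groups cleanly: brand is Axo.
[stock: 12, brand: Delt, price: 11] → brand is Delt → Group B.
[stock: 16, brand: Belo, price: 9] → brand is Belo → Group B.
[stock: 0, brand: Axo, price: 36] → brand is Axo → Group A.
[stock: 13, brand: Erix, price: 4] → brand is Erix → Group B.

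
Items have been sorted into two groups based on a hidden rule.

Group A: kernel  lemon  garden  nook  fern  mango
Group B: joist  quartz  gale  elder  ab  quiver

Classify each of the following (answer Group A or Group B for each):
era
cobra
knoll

Group B, Group B, Group A

The distinguishing property — contains 'n' — holds for all the 'Group A' cases and none of the 'Group B' cases.
Group B: era, since no 'n'. Group B: cobra, since no 'n'. Group A: knoll, since has 'n'.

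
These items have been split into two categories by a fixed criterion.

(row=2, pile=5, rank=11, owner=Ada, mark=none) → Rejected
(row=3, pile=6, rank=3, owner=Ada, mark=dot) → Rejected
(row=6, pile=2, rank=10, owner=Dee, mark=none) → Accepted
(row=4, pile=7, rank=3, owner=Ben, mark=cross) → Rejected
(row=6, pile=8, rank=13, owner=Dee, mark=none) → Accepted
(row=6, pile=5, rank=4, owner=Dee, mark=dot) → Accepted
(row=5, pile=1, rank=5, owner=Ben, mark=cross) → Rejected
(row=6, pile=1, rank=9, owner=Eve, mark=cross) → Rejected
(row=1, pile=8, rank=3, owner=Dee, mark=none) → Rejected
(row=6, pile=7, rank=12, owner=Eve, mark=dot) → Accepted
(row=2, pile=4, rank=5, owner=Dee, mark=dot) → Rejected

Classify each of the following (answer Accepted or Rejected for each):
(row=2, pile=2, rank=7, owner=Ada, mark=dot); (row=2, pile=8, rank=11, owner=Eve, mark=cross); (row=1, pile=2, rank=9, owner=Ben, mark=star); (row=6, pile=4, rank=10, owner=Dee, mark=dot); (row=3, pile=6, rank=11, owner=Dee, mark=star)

Rule: row = 6 AND pile ≥ 2. This holds for each 'Accepted' example and fails for each 'Rejected' one.
(row=2, pile=2, rank=7, owner=Ada, mark=dot): row = 2, pile = 2 — fails the rule, so Rejected. (row=2, pile=8, rank=11, owner=Eve, mark=cross): row = 2, pile = 8 — fails the rule, so Rejected. (row=1, pile=2, rank=9, owner=Ben, mark=star): row = 1, pile = 2 — fails the rule, so Rejected. (row=6, pile=4, rank=10, owner=Dee, mark=dot): row = 6, pile = 4 — has this property, so Accepted. (row=3, pile=6, rank=11, owner=Dee, mark=star): row = 3, pile = 6 — fails the rule, so Rejected.

Rejected, Rejected, Rejected, Accepted, Rejected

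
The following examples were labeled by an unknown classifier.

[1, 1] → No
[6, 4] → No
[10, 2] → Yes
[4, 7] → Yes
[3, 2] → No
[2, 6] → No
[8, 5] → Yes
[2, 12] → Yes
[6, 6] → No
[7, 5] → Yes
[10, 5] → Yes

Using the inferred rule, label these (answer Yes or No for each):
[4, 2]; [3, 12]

No, Yes

Every 'Yes' example satisfies: max ≥ 7. None of the 'No' examples do.
[4, 2]: No (max 4). [3, 12]: Yes (max 12).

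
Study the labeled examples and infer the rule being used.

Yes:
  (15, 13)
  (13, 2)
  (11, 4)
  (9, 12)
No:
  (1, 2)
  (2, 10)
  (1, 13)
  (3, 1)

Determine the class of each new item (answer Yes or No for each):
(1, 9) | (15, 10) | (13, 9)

The pattern is that an item is 'Yes' exactly when: sum ≥ 15.
(1, 9): 1+9 = 10, does not pass → No. (15, 10): 15+10 = 25, checks out → Yes. (13, 9): 13+9 = 22, checks out → Yes.

No, Yes, Yes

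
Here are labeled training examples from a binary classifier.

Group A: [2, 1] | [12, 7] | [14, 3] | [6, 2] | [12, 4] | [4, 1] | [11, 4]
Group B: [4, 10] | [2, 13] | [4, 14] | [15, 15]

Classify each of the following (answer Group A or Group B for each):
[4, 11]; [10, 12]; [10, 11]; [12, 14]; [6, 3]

The pattern is that an item is 'Group A' exactly when: first > second.
[4, 11] → 4 < 11 → Group B.
[10, 12] → 10 < 12 → Group B.
[10, 11] → 10 < 11 → Group B.
[12, 14] → 12 < 14 → Group B.
[6, 3] → 6 > 3 → Group A.

Group B, Group B, Group B, Group B, Group A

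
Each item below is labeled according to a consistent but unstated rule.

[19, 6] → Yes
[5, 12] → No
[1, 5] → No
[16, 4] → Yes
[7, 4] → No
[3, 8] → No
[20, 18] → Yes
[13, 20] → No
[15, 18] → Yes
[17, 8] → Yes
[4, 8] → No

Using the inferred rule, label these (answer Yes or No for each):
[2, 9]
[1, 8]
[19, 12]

The pattern is that an item is 'Yes' exactly when: first ≥ 15.
[2, 9]: No (first 2). [1, 8]: No (first 1). [19, 12]: Yes (first 19).

No, No, Yes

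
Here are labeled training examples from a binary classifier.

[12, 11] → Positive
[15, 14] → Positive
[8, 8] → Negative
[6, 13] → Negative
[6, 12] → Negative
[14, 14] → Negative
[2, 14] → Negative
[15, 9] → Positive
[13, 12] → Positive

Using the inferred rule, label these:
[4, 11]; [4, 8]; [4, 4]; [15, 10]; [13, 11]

Every 'Positive' example satisfies: first > second. None of the 'Negative' examples do.
[4, 11]: Negative (4 < 11).
[4, 8]: Negative (4 < 8).
[4, 4]: Negative (4 = 4).
[15, 10]: Positive (15 > 10).
[13, 11]: Positive (13 > 11).

Negative, Negative, Negative, Positive, Positive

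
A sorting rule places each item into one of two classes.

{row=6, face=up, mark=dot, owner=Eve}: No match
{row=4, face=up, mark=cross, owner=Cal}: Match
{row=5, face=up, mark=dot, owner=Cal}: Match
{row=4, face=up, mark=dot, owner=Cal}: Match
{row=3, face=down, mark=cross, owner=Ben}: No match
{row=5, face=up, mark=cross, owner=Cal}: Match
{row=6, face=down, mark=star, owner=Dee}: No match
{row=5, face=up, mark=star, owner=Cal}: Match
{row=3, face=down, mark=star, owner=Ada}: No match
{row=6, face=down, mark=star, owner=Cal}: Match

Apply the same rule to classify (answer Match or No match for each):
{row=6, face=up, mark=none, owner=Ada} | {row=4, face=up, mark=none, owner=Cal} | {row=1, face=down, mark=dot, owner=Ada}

No match, Match, No match

All 'Match' examples share one property — owner is Cal — and every 'No match' example lacks it.
{row=6, face=up, mark=none, owner=Ada}: owner is Ada, doesn't qualify → No match. {row=4, face=up, mark=none, owner=Cal}: owner is Cal, fits → Match. {row=1, face=down, mark=dot, owner=Ada}: owner is Ada, doesn't qualify → No match.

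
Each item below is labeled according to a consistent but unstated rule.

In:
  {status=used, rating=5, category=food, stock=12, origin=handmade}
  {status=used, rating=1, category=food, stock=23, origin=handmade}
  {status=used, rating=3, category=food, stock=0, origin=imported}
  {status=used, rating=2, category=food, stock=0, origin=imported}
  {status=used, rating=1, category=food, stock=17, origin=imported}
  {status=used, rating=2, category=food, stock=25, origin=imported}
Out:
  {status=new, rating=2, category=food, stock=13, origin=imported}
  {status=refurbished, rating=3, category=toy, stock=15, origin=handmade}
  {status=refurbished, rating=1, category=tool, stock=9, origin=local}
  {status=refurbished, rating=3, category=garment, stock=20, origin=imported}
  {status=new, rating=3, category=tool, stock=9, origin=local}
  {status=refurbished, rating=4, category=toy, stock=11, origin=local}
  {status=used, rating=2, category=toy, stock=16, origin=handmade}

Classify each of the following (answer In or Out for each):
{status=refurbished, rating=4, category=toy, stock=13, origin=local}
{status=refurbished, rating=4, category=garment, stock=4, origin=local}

Out, Out

The distinguishing property — status is used AND category is food — holds for all the 'In' cases and none of the 'Out' cases.
{status=refurbished, rating=4, category=toy, stock=13, origin=local} — status is refurbished, category is toy, hence Out. {status=refurbished, rating=4, category=garment, stock=4, origin=local} — status is refurbished, category is garment, hence Out.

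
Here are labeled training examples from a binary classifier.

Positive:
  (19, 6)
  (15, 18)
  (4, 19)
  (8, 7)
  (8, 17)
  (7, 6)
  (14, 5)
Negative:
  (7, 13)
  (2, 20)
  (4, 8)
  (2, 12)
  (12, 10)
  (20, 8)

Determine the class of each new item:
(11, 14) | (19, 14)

Positive, Positive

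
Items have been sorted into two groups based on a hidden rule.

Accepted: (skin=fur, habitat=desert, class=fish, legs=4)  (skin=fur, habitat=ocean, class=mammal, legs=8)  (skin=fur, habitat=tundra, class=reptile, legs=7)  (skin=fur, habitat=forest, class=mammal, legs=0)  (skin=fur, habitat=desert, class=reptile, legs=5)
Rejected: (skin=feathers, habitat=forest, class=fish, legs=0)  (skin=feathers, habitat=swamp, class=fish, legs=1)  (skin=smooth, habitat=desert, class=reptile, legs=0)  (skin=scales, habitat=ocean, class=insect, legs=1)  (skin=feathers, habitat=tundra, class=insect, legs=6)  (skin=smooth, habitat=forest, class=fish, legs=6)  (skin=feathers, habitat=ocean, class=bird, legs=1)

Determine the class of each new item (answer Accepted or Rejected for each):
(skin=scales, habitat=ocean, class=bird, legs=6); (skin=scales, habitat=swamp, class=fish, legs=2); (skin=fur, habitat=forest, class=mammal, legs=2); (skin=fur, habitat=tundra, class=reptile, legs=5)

Rejected, Rejected, Accepted, Accepted

The distinguishing property — skin is fur — holds for all the 'Accepted' cases and none of the 'Rejected' cases.
(skin=scales, habitat=ocean, class=bird, legs=6): skin is scales, fails the rule → Rejected.
(skin=scales, habitat=swamp, class=fish, legs=2): skin is scales, fails the rule → Rejected.
(skin=fur, habitat=forest, class=mammal, legs=2): skin is fur, matches → Accepted.
(skin=fur, habitat=tundra, class=reptile, legs=5): skin is fur, matches → Accepted.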